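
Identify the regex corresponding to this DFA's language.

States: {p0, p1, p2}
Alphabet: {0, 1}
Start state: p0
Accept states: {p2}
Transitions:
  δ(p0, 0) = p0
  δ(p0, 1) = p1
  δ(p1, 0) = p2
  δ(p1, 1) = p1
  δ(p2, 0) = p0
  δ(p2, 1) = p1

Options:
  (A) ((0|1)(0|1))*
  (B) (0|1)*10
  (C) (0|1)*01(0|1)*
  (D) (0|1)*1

Check each option against the DFA on short strings; one disagreement eliminates an option:
  (A) ((0|1)(0|1))*: on ε the DFA stays in p0 and rejects (p0 ∉ Accept), but the regex matches it → eliminate
  (B) (0|1)*10: agrees with the DFA on every string of length ≤ 6
  (C) (0|1)*01(0|1)*: on '01' the DFA goes p0 → p0 → p1 and rejects (p1 ∉ Accept), but the regex matches it → eliminate
  (D) (0|1)*1: on '1' the DFA goes p0 → p1 and rejects (p1 ∉ Accept), but the regex matches it → eliminate
Only (B) is consistent with the DFA.
(B) (0|1)*10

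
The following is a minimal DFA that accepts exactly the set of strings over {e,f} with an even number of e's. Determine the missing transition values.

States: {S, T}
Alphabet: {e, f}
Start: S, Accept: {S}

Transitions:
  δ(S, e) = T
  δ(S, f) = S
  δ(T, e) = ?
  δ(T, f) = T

From the language and accept set, identify what each state tracks — S: even number of e's so far; T: odd number of e's so far.
Each missing δ(q, a) is the state matching the new tracked value after reading a.
δ(T, e) = S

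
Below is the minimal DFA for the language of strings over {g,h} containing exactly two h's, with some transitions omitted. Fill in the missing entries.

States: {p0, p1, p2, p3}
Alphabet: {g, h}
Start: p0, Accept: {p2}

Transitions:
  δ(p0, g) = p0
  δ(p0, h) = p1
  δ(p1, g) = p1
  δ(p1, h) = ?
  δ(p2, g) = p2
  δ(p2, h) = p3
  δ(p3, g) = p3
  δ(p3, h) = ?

From the language and accept set, identify what each state tracks — p0: zero h's; p1: one h; p2: two h's; p3: ≥ three h's (dead).
Each missing δ(q, a) is the state matching the new tracked value after reading a.
δ(p1, h) = p2; δ(p3, h) = p3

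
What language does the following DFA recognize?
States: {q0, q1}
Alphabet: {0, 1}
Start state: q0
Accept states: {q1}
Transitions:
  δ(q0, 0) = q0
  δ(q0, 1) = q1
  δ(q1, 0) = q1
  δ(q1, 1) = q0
Testing a few strings:
  '01' → accept
  '10' → accept
  '1' → accept
  '001' → accept
State roles: q0=even number of 1's so far; q1=odd number of 1's so far
All binary strings with an odd number of 1's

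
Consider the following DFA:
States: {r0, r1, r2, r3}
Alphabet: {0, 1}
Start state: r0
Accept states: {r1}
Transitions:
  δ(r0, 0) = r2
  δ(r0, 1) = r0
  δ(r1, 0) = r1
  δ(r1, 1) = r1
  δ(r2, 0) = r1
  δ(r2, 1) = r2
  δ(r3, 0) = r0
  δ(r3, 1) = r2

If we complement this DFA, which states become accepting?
Complement accept states = All states \ Original accept states
= {r0, r1, r2, r3} \ {r1}
{r0, r2, r3}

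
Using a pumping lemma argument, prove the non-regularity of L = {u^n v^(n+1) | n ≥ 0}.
Assume L is regular with pumping length p. Idea: pumping the u-block breaks the fixed offset of 1.
Choose s = u^p v^(p+1) ∈ L. By the pumping lemma, s = xyz with |xy| ≤ p, |y| > 0, so y = u^k with k ≥ 1. Then xy²z = u^(p+k) v^(p+1). For this to be in L we would need p+1 = (p+k)+1, i.e. k = 0, contradicting k ≥ 1. So xy²z ∉ L.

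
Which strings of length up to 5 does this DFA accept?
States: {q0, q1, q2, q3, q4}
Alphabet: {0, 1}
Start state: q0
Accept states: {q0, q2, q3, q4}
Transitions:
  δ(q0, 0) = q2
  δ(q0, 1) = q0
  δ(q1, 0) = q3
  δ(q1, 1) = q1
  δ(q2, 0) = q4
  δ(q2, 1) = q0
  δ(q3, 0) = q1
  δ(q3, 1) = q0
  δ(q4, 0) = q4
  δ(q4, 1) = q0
ε, 0, 1, 00, 01, 10, 11, 000, 001, 010, 011, 100, 101, 110, 111, 0000, 0001, 0010, 0011, 0100, 0101, 0110, 0111, 1000, 1001, 1010, 1011, 1100, 1101, 1110, 1111, 00000, 00001, 00010, 00011, 00100, 00101, 00110, 00111, 01000, 01001, 01010, 01011, 01100, 01101, 01110, 01111, 10000, 10001, 10010, 10011, 10100, 10101, 10110, 10111, 11000, 11001, 11010, 11011, 11100, 11101, 11110, 11111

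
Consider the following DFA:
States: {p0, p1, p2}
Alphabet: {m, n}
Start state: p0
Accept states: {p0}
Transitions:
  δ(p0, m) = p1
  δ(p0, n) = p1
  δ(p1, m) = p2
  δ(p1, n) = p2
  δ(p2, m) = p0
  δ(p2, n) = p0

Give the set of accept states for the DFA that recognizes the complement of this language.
Complement accept states = All states \ Original accept states
= {p0, p1, p2} \ {p0}
{p1, p2}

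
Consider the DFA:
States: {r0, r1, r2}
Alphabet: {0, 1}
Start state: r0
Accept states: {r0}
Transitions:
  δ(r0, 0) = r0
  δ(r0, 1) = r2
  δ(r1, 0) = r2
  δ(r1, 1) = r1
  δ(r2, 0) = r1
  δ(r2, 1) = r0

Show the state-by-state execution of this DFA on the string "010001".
read '0': r0 → r0
  read '1': r0 → r2
  read '0': r2 → r1
  read '0': r1 → r2
  read '0': r2 → r1
  read '1': r1 → r1
r0 -> r0 -> r2 -> r1 -> r2 -> r1 -> r1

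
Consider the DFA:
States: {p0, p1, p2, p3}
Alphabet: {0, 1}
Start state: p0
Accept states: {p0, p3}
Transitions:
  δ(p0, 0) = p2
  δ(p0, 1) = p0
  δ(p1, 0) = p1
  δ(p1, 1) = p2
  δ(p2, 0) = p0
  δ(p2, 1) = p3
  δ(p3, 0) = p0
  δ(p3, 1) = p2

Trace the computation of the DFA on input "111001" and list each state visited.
read '1': p0 → p0
  read '1': p0 → p0
  read '1': p0 → p0
  read '0': p0 → p2
  read '0': p2 → p0
  read '1': p0 → p0
p0 -> p0 -> p0 -> p0 -> p2 -> p0 -> p0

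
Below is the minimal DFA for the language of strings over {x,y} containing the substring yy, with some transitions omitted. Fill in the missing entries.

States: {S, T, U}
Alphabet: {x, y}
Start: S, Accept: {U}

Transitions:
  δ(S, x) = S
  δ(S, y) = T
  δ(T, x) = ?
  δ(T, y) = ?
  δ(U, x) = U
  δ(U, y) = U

From the language and accept set, identify what each state tracks — S: no progress toward yy; T: one trailing y; U: substring yy seen.
Each missing δ(q, a) is the state matching the new tracked value after reading a.
δ(T, x) = S; δ(T, y) = U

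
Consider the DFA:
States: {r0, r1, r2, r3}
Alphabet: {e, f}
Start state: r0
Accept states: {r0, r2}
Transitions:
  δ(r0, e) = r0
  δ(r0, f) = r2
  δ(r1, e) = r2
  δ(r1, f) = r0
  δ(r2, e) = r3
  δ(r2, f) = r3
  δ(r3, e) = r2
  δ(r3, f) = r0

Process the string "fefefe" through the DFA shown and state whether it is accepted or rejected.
Processing string "fefefe":
  r0 --f--> r2
  r2 --e--> r3
  r3 --f--> r0
  r0 --e--> r0
  r0 --f--> r2
  r2 --e--> r3
Final state: r3
Accept states: {r0, r2}
No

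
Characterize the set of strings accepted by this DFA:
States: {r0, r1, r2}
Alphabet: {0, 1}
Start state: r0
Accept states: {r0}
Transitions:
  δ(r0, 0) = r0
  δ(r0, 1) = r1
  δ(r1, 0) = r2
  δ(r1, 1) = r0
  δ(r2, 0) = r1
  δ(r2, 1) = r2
Testing a few strings:
  '01' → reject
  '1111' → accept
  '1' → reject
  '1010' → reject
State roles: r0=value ≡ 0 (mod 3); r1=value ≡ 1 (mod 3); r2=value ≡ 2 (mod 3)
All binary strings representing a multiple of 3 (read in base 2; leading zeros allowed and ε counts as 0)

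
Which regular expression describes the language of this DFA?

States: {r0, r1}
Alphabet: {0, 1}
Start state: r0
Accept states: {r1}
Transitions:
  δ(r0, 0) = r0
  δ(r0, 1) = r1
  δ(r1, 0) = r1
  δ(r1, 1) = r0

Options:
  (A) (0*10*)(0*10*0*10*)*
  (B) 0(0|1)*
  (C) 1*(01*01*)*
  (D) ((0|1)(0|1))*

Check each option against the DFA on short strings; one disagreement eliminates an option:
  (A) (0*10*)(0*10*0*10*)*: agrees with the DFA on every string of length ≤ 6
  (B) 0(0|1)*: on '0' the DFA goes r0 → r0 and rejects (r0 ∉ Accept), but the regex matches it → eliminate
  (C) 1*(01*01*)*: on ε the DFA stays in r0 and rejects (r0 ∉ Accept), but the regex matches it → eliminate
  (D) ((0|1)(0|1))*: on ε the DFA stays in r0 and rejects (r0 ∉ Accept), but the regex matches it → eliminate
Only (A) is consistent with the DFA.
(A) (0*10*)(0*10*0*10*)*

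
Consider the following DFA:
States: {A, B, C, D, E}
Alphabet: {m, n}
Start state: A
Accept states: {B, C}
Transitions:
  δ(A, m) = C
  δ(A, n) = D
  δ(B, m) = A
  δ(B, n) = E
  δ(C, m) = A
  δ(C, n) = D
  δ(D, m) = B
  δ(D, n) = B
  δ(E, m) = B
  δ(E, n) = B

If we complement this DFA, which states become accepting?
Complement accept states = All states \ Original accept states
= {A, B, C, D, E} \ {B, C}
{A, D, E}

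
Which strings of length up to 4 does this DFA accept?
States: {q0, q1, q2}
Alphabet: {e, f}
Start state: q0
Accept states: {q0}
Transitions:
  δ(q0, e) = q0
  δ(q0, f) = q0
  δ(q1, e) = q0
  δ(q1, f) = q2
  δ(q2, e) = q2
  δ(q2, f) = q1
ε, e, f, ee, ef, fe, ff, eee, eef, efe, eff, fee, fef, ffe, fff, eeee, eeef, eefe, eeff, efee, efef, effe, efff, feee, feef, fefe, feff, ffee, ffef, fffe, ffff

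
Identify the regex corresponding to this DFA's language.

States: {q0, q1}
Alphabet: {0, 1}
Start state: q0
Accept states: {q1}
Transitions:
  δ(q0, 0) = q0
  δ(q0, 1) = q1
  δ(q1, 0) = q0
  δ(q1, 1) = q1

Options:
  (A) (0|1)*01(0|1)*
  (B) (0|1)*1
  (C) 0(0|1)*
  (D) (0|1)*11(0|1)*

Check each option against the DFA on short strings; one disagreement eliminates an option:
  (A) (0|1)*01(0|1)*: on '1' the DFA goes q0 → q1 and accepts (q1 ∈ Accept), but the regex does not match it → eliminate
  (B) (0|1)*1: agrees with the DFA on every string of length ≤ 6
  (C) 0(0|1)*: on '0' the DFA goes q0 → q0 and rejects (q0 ∉ Accept), but the regex matches it → eliminate
  (D) (0|1)*11(0|1)*: on '1' the DFA goes q0 → q1 and accepts (q1 ∈ Accept), but the regex does not match it → eliminate
Only (B) is consistent with the DFA.
(B) (0|1)*1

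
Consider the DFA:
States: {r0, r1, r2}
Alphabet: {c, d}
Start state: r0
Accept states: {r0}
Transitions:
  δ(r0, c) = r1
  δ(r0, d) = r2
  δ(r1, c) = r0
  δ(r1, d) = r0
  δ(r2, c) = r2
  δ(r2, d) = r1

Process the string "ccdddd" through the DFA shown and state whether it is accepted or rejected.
Processing string "ccdddd":
  r0 --c--> r1
  r1 --c--> r0
  r0 --d--> r2
  r2 --d--> r1
  r1 --d--> r0
  r0 --d--> r2
Final state: r2
Accept states: {r0}
No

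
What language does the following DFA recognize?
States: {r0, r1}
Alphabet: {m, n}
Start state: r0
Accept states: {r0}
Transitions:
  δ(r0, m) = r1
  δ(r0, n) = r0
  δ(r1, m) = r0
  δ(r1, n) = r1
Testing a few strings:
  'nmn' → reject
  'nnm' → reject
  'n' → accept
  'mmm' → reject
State roles: r0=even number of m's so far; r1=odd number of m's so far
All strings over {m,n} with an even number of m's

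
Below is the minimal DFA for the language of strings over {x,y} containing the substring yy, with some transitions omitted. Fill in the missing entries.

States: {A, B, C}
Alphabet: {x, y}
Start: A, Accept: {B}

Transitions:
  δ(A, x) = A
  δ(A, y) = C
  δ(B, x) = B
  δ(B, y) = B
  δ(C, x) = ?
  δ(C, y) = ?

From the language and accept set, identify what each state tracks — A: no progress toward yy; B: substring yy seen; C: one trailing y.
Each missing δ(q, a) is the state matching the new tracked value after reading a.
δ(C, x) = A; δ(C, y) = B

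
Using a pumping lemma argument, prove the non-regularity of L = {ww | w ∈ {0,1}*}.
Assume L is regular with pumping length p. Idea: pumping the leading 0-block breaks the equality of the two halves.
Choose s = 0^p 1 0^p 1 ∈ L (with w = 0^p 1). |s| = 2p+2 ≥ p. By the pumping lemma, s = xyz with |xy| ≤ p, |y| > 0, so y = 0^k with k ≥ 1, in the first 0-block. Then xy²z = 0^(p+k) 1 0^p 1, of length 2p+2+k. If k is odd this length is odd, so it cannot be of the form ww. If k is even, each half has length p+1+k/2 ≤ p+k, so the first half lies entirely inside the leading 0-block and contains no 1, while the second half ends in 1; the halves differ. Either way xy²z ∉ L.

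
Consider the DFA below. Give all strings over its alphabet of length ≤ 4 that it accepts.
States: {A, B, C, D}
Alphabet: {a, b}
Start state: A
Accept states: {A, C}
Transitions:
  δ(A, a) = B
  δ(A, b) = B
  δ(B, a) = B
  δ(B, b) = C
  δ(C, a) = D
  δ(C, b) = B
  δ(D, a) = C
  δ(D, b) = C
ε, ab, bb, aab, bab, aaab, abaa, abab, abbb, baab, bbaa, bbab, bbbb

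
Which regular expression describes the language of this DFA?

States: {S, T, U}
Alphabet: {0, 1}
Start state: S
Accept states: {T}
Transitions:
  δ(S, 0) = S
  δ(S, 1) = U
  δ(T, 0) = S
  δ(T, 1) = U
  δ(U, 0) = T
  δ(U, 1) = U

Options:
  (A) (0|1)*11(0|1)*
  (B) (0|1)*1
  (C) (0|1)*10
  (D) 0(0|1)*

Check each option against the DFA on short strings; one disagreement eliminates an option:
  (A) (0|1)*11(0|1)*: on '10' the DFA goes S → U → T and accepts (T ∈ Accept), but the regex does not match it → eliminate
  (B) (0|1)*1: on '1' the DFA goes S → U and rejects (U ∉ Accept), but the regex matches it → eliminate
  (C) (0|1)*10: agrees with the DFA on every string of length ≤ 6
  (D) 0(0|1)*: on '0' the DFA goes S → S and rejects (S ∉ Accept), but the regex matches it → eliminate
Only (C) is consistent with the DFA.
(C) (0|1)*10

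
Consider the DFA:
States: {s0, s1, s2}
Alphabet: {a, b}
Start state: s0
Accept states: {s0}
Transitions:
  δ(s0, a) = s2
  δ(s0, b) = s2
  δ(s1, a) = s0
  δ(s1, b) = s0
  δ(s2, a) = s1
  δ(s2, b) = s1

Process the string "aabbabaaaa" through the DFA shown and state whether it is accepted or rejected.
Processing string "aabbabaaaa":
  s0 --a--> s2
  s2 --a--> s1
  s1 --b--> s0
  s0 --b--> s2
  s2 --a--> s1
  s1 --b--> s0
  s0 --a--> s2
  s2 --a--> s1
  s1 --a--> s0
  s0 --a--> s2
Final state: s2
Accept states: {s0}
No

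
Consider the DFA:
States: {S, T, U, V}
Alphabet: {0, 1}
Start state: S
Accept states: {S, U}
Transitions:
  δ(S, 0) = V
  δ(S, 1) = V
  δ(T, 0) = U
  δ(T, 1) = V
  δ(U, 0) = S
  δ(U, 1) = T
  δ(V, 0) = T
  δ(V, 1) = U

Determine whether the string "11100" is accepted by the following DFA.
Processing string "11100":
  S --1--> V
  V --1--> U
  U --1--> T
  T --0--> U
  U --0--> S
Final state: S
Accept states: {S, U}
Yes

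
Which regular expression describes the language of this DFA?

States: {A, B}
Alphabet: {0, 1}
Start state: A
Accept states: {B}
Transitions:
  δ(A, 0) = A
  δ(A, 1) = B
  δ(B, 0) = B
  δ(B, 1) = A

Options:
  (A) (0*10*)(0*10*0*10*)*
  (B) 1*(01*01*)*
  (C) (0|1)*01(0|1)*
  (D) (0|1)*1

Check each option against the DFA on short strings; one disagreement eliminates an option:
  (A) (0*10*)(0*10*0*10*)*: agrees with the DFA on every string of length ≤ 6
  (B) 1*(01*01*)*: on ε the DFA stays in A and rejects (A ∉ Accept), but the regex matches it → eliminate
  (C) (0|1)*01(0|1)*: on '1' the DFA goes A → B and accepts (B ∈ Accept), but the regex does not match it → eliminate
  (D) (0|1)*1: on '10' the DFA goes A → B → B and accepts (B ∈ Accept), but the regex does not match it → eliminate
Only (A) is consistent with the DFA.
(A) (0*10*)(0*10*0*10*)*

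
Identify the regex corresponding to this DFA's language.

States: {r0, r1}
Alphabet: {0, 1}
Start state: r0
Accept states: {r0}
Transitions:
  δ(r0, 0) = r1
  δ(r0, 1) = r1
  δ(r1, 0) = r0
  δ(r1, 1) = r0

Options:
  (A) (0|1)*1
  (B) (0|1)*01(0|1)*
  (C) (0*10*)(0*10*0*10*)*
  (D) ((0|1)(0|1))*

Check each option against the DFA on short strings; one disagreement eliminates an option:
  (A) (0|1)*1: on ε the DFA stays in r0 and accepts (r0 ∈ Accept), but the regex does not match it → eliminate
  (B) (0|1)*01(0|1)*: on ε the DFA stays in r0 and accepts (r0 ∈ Accept), but the regex does not match it → eliminate
  (C) (0*10*)(0*10*0*10*)*: on ε the DFA stays in r0 and accepts (r0 ∈ Accept), but the regex does not match it → eliminate
  (D) ((0|1)(0|1))*: agrees with the DFA on every string of length ≤ 6
Only (D) is consistent with the DFA.
(D) ((0|1)(0|1))*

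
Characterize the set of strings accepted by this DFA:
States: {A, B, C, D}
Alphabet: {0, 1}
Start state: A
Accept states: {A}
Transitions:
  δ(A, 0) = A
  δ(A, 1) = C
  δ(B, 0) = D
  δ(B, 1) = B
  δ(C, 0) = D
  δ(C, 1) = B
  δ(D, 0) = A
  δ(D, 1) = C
Testing a few strings:
  '0' → accept
  '00' → accept
  '1' → reject
  '110' → reject
State roles: A=value ≡ 0 (mod 4); B=value ≡ 3 (mod 4); C=value ≡ 1 (mod 4); D=value ≡ 2 (mod 4)
All binary strings representing a multiple of 4 (read in base 2; leading zeros allowed and ε counts as 0)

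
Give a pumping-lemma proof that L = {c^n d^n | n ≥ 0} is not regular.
Assume L is regular with pumping length p. Idea: pumping the c-block changes the count balance.
Choose s = c^p d^p (length 2p ≥ p). By the pumping lemma, s = xyz with |xy| ≤ p, |y| > 0. So y = c^k for some k > 0 (since xy is entirely within the c's). Pumping gives xy²z = c^(p+k) d^p, which is not in L since p+k ≠ p.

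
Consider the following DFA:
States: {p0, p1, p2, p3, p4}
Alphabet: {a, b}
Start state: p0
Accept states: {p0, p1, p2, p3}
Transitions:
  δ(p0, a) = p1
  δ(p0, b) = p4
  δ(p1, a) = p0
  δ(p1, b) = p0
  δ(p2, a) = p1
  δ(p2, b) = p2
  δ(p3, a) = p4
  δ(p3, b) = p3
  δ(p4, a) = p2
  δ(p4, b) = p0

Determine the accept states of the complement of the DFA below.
Complement accept states = All states \ Original accept states
= {p0, p1, p2, p3, p4} \ {p0, p1, p2, p3}
{p4}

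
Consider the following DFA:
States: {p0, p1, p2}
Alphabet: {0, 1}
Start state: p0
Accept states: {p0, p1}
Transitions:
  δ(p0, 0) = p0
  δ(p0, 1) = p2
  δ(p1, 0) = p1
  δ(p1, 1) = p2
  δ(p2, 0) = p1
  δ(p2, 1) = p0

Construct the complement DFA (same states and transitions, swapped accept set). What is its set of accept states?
Complement accept states = All states \ Original accept states
= {p0, p1, p2} \ {p0, p1}
{p2}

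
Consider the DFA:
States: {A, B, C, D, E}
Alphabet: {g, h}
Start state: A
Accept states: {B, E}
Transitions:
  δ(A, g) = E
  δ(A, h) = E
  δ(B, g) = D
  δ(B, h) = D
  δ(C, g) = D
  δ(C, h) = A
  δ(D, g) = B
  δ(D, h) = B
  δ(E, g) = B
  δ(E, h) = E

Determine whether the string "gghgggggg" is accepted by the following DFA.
Processing string "gghgggggg":
  A --g--> E
  E --g--> B
  B --h--> D
  D --g--> B
  B --g--> D
  D --g--> B
  B --g--> D
  D --g--> B
  B --g--> D
Final state: D
Accept states: {B, E}
No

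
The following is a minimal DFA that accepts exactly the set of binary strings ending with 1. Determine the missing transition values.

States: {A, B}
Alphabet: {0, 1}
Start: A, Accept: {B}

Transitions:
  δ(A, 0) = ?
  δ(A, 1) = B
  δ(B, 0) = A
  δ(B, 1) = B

From the language and accept set, identify what each state tracks — A: last symbol not 1; B: last symbol is 1.
Each missing δ(q, a) is the state matching the new tracked value after reading a.
δ(A, 0) = A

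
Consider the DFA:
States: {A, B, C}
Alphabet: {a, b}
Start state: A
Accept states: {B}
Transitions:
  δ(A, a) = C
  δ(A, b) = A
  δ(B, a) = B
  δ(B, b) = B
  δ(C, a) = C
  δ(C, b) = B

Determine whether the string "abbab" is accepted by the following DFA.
Processing string "abbab":
  A --a--> C
  C --b--> B
  B --b--> B
  B --a--> B
  B --b--> B
Final state: B
Accept states: {B}
Yes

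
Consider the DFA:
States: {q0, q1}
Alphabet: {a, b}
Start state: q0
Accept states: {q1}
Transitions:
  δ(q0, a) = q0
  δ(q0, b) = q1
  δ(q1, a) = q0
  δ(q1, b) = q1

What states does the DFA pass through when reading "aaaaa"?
read 'a': q0 → q0
  read 'a': q0 → q0
  read 'a': q0 → q0
  read 'a': q0 → q0
  read 'a': q0 → q0
q0 -> q0 -> q0 -> q0 -> q0 -> q0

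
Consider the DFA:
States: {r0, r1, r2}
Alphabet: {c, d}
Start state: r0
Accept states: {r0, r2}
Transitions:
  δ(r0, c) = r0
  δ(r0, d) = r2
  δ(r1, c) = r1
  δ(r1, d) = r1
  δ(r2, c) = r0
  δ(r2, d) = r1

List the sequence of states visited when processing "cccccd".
read 'c': r0 → r0
  read 'c': r0 → r0
  read 'c': r0 → r0
  read 'c': r0 → r0
  read 'c': r0 → r0
  read 'd': r0 → r2
r0 -> r0 -> r0 -> r0 -> r0 -> r0 -> r2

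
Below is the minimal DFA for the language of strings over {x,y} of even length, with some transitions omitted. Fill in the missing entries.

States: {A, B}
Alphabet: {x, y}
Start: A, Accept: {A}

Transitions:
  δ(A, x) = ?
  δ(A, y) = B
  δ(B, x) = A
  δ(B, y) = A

From the language and accept set, identify what each state tracks — A: even length so far; B: odd length so far.
Each missing δ(q, a) is the state matching the new tracked value after reading a.
δ(A, x) = B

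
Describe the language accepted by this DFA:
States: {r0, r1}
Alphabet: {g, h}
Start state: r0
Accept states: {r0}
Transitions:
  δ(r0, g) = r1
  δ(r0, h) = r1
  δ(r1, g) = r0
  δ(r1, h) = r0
Testing a few strings:
  'g' → reject
  'hg' → accept
  'h' → reject
  'hhh' → reject
State roles: r0=even length so far; r1=odd length so far
All strings over {g,h} of even length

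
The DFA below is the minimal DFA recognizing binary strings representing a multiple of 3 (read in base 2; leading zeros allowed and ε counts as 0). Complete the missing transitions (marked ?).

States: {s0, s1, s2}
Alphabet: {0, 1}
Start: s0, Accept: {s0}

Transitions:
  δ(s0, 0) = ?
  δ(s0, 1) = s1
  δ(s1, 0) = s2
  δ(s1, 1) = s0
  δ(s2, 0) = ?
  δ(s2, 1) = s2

From the language and accept set, identify what each state tracks — s0: value ≡ 0 (mod 3); s1: value ≡ 1 (mod 3); s2: value ≡ 2 (mod 3).
Each missing δ(q, a) is the state matching the new tracked value after reading a.
δ(s0, 0) = s0; δ(s2, 0) = s1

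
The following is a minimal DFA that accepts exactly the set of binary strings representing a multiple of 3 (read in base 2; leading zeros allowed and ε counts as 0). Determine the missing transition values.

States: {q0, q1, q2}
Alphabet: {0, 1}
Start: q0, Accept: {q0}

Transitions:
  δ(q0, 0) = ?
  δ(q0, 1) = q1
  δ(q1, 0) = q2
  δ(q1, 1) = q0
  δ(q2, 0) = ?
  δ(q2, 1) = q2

From the language and accept set, identify what each state tracks — q0: value ≡ 0 (mod 3); q1: value ≡ 1 (mod 3); q2: value ≡ 2 (mod 3).
Each missing δ(q, a) is the state matching the new tracked value after reading a.
δ(q0, 0) = q0; δ(q2, 0) = q1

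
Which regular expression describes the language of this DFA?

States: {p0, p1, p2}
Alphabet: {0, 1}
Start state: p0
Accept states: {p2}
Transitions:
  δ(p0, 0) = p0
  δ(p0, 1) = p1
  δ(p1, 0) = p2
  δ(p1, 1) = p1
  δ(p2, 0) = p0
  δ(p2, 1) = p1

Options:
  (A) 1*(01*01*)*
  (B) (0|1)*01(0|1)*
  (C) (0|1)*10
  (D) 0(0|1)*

Check each option against the DFA on short strings; one disagreement eliminates an option:
  (A) 1*(01*01*)*: on ε the DFA stays in p0 and rejects (p0 ∉ Accept), but the regex matches it → eliminate
  (B) (0|1)*01(0|1)*: on '01' the DFA goes p0 → p0 → p1 and rejects (p1 ∉ Accept), but the regex matches it → eliminate
  (C) (0|1)*10: agrees with the DFA on every string of length ≤ 6
  (D) 0(0|1)*: on '0' the DFA goes p0 → p0 and rejects (p0 ∉ Accept), but the regex matches it → eliminate
Only (C) is consistent with the DFA.
(C) (0|1)*10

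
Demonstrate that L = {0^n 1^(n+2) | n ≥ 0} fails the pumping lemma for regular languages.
Assume L is regular with pumping length p. Idea: pumping the 0-block breaks the fixed offset of 2.
Choose s = 0^p 1^(p+2) ∈ L. By the pumping lemma, s = xyz with |xy| ≤ p, |y| > 0, so y = 0^k with k ≥ 1. Then xy²z = 0^(p+k) 1^(p+2). For this to be in L we would need p+2 = (p+k)+2, i.e. k = 0, contradicting k ≥ 1. So xy²z ∉ L.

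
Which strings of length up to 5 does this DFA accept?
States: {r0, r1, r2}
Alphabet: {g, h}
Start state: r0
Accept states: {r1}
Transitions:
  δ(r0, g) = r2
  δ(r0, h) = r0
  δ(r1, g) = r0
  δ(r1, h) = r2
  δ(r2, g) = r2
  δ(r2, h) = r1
gh, ggh, hgh, gggh, ghhh, hggh, hhgh, ggggh, gghhh, ghggh, ghhgh, hgggh, hghhh, hhggh, hhhgh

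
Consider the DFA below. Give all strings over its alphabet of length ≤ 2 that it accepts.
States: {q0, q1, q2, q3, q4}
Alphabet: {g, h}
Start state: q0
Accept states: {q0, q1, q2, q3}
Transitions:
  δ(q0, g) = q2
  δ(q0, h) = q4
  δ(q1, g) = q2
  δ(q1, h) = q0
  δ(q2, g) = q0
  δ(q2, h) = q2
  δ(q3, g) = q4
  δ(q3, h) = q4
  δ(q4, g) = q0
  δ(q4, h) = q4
ε, g, gg, gh, hg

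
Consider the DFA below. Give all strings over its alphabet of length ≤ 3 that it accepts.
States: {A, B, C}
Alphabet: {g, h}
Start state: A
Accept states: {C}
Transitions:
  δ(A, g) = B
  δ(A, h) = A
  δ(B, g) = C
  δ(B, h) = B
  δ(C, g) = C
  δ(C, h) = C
gg, ggg, ggh, ghg, hgg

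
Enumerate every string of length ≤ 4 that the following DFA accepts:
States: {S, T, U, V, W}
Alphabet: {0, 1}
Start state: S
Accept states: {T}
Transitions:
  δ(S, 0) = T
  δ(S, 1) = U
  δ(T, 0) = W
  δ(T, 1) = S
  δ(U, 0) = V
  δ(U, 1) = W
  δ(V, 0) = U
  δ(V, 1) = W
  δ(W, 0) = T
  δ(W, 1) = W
0, 000, 010, 110, 0010, 1010, 1110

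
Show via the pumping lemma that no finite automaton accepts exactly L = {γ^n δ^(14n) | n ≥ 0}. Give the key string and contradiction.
Assume L is regular with pumping length p. Idea: pumping the γ-block breaks the 1:14 ratio.
Choose s = γ^p δ^(14p) (length 15p ≥ p). By the pumping lemma, s = xyz with |xy| ≤ p, |y| > 0, so y = γ^k with k ≥ 1. Then xy²z = γ^(p+k) δ^(14p). For this to be in L we would need 14p = 14(p+k), i.e. 14k = 0, contradicting k ≥ 1. So xy²z ∉ L.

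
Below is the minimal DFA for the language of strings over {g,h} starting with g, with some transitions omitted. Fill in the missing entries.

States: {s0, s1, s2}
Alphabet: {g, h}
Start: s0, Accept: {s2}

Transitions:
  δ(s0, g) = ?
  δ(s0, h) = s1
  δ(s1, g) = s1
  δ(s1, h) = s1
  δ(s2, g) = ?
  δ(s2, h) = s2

From the language and accept set, identify what each state tracks — s0: no input read; s1: started with h (dead); s2: started with g.
Each missing δ(q, a) is the state matching the new tracked value after reading a.
δ(s0, g) = s2; δ(s2, g) = s2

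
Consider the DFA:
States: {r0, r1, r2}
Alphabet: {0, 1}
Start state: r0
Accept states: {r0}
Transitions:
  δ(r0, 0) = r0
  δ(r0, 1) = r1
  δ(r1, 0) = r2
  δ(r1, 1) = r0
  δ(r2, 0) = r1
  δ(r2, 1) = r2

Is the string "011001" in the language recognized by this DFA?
Processing string "011001":
  r0 --0--> r0
  r0 --1--> r1
  r1 --1--> r0
  r0 --0--> r0
  r0 --0--> r0
  r0 --1--> r1
Final state: r1
Accept states: {r0}
No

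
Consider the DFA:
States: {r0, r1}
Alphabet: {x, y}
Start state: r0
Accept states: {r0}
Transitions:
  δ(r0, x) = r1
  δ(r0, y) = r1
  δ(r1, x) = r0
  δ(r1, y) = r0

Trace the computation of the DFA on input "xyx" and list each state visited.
read 'x': r0 → r1
  read 'y': r1 → r0
  read 'x': r0 → r1
r0 -> r1 -> r0 -> r1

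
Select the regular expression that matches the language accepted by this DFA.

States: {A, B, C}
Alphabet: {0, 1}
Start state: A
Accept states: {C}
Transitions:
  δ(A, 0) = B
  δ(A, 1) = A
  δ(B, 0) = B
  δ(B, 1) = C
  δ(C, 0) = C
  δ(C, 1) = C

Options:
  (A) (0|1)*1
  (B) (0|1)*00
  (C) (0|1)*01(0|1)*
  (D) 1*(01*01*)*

Check each option against the DFA on short strings; one disagreement eliminates an option:
  (A) (0|1)*1: on '1' the DFA goes A → A and rejects (A ∉ Accept), but the regex matches it → eliminate
  (B) (0|1)*00: on '00' the DFA goes A → B → B and rejects (B ∉ Accept), but the regex matches it → eliminate
  (C) (0|1)*01(0|1)*: agrees with the DFA on every string of length ≤ 6
  (D) 1*(01*01*)*: on ε the DFA stays in A and rejects (A ∉ Accept), but the regex matches it → eliminate
Only (C) is consistent with the DFA.
(C) (0|1)*01(0|1)*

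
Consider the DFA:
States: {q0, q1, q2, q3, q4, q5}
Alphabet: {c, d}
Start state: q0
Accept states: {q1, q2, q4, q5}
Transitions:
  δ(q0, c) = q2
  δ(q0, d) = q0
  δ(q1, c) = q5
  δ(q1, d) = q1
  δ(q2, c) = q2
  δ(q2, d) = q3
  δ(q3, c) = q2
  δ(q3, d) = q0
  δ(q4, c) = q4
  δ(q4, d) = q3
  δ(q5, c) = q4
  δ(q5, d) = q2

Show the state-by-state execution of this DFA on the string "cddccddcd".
read 'c': q0 → q2
  read 'd': q2 → q3
  read 'd': q3 → q0
  read 'c': q0 → q2
  read 'c': q2 → q2
  read 'd': q2 → q3
  read 'd': q3 → q0
  read 'c': q0 → q2
  read 'd': q2 → q3
q0 -> q2 -> q3 -> q0 -> q2 -> q2 -> q3 -> q0 -> q2 -> q3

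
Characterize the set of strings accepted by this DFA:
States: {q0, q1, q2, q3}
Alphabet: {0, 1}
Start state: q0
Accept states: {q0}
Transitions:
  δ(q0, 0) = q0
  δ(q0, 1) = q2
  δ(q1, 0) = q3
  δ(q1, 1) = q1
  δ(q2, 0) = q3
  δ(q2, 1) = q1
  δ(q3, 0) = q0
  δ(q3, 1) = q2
Testing a few strings:
  '01' → reject
  '110' → reject
  '0' → accept
  '001' → reject
State roles: q0=value ≡ 0 (mod 4); q1=value ≡ 3 (mod 4); q2=value ≡ 1 (mod 4); q3=value ≡ 2 (mod 4)
All binary strings representing a multiple of 4 (read in base 2; leading zeros allowed and ε counts as 0)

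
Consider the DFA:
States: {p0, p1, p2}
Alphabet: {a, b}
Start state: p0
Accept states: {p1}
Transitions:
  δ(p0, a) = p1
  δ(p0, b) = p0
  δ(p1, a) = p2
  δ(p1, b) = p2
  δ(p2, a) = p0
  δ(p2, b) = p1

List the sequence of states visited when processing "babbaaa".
read 'b': p0 → p0
  read 'a': p0 → p1
  read 'b': p1 → p2
  read 'b': p2 → p1
  read 'a': p1 → p2
  read 'a': p2 → p0
  read 'a': p0 → p1
p0 -> p0 -> p1 -> p2 -> p1 -> p2 -> p0 -> p1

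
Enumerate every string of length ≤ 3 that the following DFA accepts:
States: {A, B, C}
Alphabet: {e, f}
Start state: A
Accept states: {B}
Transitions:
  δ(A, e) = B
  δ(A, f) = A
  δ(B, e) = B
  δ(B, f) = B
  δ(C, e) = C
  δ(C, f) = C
e, ee, ef, fe, eee, eef, efe, eff, fee, fef, ffe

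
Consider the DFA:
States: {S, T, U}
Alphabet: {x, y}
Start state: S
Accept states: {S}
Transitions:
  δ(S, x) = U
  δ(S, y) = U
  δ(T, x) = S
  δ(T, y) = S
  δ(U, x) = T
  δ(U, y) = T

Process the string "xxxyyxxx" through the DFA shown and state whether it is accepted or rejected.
Processing string "xxxyyxxx":
  S --x--> U
  U --x--> T
  T --x--> S
  S --y--> U
  U --y--> T
  T --x--> S
  S --x--> U
  U --x--> T
Final state: T
Accept states: {S}
No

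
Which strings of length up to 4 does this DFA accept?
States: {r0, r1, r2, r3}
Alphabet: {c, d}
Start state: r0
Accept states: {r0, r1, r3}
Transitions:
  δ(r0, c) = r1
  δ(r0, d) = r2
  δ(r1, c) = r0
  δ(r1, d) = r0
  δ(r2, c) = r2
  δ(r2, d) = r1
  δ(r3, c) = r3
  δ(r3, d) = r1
ε, c, cc, cd, dd, ccc, cdc, dcd, ddc, ddd, cccc, cccd, ccdd, cdcc, cdcd, cddd, dccd, dcdc, dcdd, ddcc, dddc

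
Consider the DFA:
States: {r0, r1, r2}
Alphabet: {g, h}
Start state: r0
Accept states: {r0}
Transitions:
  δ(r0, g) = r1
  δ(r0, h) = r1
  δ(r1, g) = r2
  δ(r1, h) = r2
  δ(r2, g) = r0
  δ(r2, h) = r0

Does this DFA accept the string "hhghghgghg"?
Processing string "hhghghgghg":
  r0 --h--> r1
  r1 --h--> r2
  r2 --g--> r0
  r0 --h--> r1
  r1 --g--> r2
  r2 --h--> r0
  r0 --g--> r1
  r1 --g--> r2
  r2 --h--> r0
  r0 --g--> r1
Final state: r1
Accept states: {r0}
No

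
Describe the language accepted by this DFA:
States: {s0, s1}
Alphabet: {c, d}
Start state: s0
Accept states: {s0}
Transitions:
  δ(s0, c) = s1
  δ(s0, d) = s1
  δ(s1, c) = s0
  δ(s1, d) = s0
Testing a few strings:
  'c' → reject
  'ddd' → reject
  'cc' → accept
  'dcd' → reject
State roles: s0=even length so far; s1=odd length so far
All strings over {c,d} of even length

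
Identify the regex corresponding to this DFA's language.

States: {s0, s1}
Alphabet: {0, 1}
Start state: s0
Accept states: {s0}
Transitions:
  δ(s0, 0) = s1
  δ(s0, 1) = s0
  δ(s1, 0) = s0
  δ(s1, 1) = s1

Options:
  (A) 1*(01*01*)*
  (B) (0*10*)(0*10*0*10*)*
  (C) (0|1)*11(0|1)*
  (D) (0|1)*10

Check each option against the DFA on short strings; one disagreement eliminates an option:
  (A) 1*(01*01*)*: agrees with the DFA on every string of length ≤ 6
  (B) (0*10*)(0*10*0*10*)*: on ε the DFA stays in s0 and accepts (s0 ∈ Accept), but the regex does not match it → eliminate
  (C) (0|1)*11(0|1)*: on ε the DFA stays in s0 and accepts (s0 ∈ Accept), but the regex does not match it → eliminate
  (D) (0|1)*10: on ε the DFA stays in s0 and accepts (s0 ∈ Accept), but the regex does not match it → eliminate
Only (A) is consistent with the DFA.
(A) 1*(01*01*)*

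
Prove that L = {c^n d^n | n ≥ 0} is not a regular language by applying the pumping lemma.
Assume L is regular with pumping length p. Idea: pumping the c-block changes the count balance.
Choose s = c^p d^p (length 2p ≥ p). By the pumping lemma, s = xyz with |xy| ≤ p, |y| > 0. So y = c^k for some k > 0 (since xy is entirely within the c's). Pumping gives xy²z = c^(p+k) d^p, which is not in L since p+k ≠ p.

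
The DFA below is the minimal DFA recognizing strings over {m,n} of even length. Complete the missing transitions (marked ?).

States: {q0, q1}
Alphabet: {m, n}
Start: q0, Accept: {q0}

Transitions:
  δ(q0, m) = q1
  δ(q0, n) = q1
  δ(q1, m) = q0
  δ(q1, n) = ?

From the language and accept set, identify what each state tracks — q0: even length so far; q1: odd length so far.
Each missing δ(q, a) is the state matching the new tracked value after reading a.
δ(q1, n) = q0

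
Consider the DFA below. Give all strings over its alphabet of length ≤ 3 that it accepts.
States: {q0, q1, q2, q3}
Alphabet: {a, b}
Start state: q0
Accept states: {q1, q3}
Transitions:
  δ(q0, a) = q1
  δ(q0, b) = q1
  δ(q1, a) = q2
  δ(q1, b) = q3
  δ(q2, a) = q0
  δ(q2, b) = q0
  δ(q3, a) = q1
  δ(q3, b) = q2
a, b, ab, bb, aba, bba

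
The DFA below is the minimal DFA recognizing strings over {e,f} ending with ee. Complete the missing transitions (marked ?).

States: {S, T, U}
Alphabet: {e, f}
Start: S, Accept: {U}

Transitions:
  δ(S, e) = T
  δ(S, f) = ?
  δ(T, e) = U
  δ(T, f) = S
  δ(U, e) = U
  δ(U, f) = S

From the language and accept set, identify what each state tracks — S: last symbol not e; T: one trailing e; U: two trailing e's.
Each missing δ(q, a) is the state matching the new tracked value after reading a.
δ(S, f) = S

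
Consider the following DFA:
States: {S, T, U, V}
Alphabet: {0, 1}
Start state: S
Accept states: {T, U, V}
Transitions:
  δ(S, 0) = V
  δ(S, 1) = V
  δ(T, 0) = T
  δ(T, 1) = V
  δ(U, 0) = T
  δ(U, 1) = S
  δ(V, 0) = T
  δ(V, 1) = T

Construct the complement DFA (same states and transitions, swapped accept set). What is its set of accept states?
Complement accept states = All states \ Original accept states
= {S, T, U, V} \ {T, U, V}
{S}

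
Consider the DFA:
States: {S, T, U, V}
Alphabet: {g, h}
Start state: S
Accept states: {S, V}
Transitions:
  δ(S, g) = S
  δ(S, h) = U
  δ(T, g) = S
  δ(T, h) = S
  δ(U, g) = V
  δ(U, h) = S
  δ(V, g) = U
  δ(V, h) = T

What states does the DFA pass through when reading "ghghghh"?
read 'g': S → S
  read 'h': S → U
  read 'g': U → V
  read 'h': V → T
  read 'g': T → S
  read 'h': S → U
  read 'h': U → S
S -> S -> U -> V -> T -> S -> U -> S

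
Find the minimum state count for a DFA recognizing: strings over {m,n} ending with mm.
By Myhill–Nerode, count the distinguishable equivalence classes: 3 classes — one per longest suffix of the input that is a prefix of 'mm' (lengths 0 through 2); only the length-2 class is accepting.
3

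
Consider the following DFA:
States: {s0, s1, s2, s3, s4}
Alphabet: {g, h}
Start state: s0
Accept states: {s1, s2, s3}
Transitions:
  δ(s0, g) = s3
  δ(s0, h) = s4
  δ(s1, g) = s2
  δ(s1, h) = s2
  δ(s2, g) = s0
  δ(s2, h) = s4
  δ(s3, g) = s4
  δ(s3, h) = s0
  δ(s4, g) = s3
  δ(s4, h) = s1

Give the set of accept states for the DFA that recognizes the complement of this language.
Complement accept states = All states \ Original accept states
= {s0, s1, s2, s3, s4} \ {s1, s2, s3}
{s0, s4}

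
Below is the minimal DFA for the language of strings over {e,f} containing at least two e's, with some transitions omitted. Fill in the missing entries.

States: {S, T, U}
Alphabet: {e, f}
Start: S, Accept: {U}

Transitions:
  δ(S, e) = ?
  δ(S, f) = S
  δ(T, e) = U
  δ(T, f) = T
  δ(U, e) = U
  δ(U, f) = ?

From the language and accept set, identify what each state tracks — S: zero e's seen; T: one e seen; U: ≥ two e's seen.
Each missing δ(q, a) is the state matching the new tracked value after reading a.
δ(S, e) = T; δ(U, f) = U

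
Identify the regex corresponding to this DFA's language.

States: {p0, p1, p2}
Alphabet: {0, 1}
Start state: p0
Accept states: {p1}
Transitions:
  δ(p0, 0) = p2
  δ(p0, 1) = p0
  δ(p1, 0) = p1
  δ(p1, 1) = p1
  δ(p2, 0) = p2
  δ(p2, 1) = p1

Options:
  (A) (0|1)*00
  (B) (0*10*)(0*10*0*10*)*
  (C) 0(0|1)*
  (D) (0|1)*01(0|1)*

Check each option against the DFA on short strings; one disagreement eliminates an option:
  (A) (0|1)*00: on '00' the DFA goes p0 → p2 → p2 and rejects (p2 ∉ Accept), but the regex matches it → eliminate
  (B) (0*10*)(0*10*0*10*)*: on '1' the DFA goes p0 → p0 and rejects (p0 ∉ Accept), but the regex matches it → eliminate
  (C) 0(0|1)*: on '0' the DFA goes p0 → p2 and rejects (p2 ∉ Accept), but the regex matches it → eliminate
  (D) (0|1)*01(0|1)*: agrees with the DFA on every string of length ≤ 6
Only (D) is consistent with the DFA.
(D) (0|1)*01(0|1)*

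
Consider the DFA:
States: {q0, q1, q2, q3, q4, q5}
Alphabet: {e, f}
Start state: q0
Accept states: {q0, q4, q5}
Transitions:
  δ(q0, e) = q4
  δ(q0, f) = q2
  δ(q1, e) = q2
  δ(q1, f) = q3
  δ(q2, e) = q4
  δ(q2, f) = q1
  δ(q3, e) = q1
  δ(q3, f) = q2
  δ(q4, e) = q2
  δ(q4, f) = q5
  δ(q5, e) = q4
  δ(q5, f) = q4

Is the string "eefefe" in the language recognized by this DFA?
Processing string "eefefe":
  q0 --e--> q4
  q4 --e--> q2
  q2 --f--> q1
  q1 --e--> q2
  q2 --f--> q1
  q1 --e--> q2
Final state: q2
Accept states: {q0, q4, q5}
No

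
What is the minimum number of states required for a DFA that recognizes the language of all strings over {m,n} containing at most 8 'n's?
By Myhill–Nerode, count the distinguishable equivalence classes: 10 classes — having seen 0, 1, …, 8, or >8 copies of 'n'; counts 0 through 8 are accepting and >8 is dead.
10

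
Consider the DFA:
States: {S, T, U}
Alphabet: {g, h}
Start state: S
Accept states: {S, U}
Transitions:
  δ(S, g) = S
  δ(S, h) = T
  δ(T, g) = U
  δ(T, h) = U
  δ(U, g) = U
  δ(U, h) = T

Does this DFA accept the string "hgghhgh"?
Processing string "hgghhgh":
  S --h--> T
  T --g--> U
  U --g--> U
  U --h--> T
  T --h--> U
  U --g--> U
  U --h--> T
Final state: T
Accept states: {S, U}
No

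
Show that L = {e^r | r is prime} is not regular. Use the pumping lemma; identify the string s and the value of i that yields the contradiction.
Assume L is regular with pumping length p. Idea: pumping by a suitable count produces a composite length.
Let q be a prime with q ≥ p and choose s = e^q ∈ L. By the pumping lemma, s = xyz with |xy| ≤ p, |y| = k ≥ 1. Take i = q+1: |xy^(q+1)z| = q + q·k = q(1+k). Since q ≥ 2 and 1+k ≥ 2, q(1+k) is composite, so xy^(q+1)z ∉ L.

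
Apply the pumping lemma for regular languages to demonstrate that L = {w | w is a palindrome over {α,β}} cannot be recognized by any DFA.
Assume L is regular with pumping length p. Idea: pumping the leading α-block breaks the symmetry.
Choose s = α^p β α^p (a palindrome of length 2p+1 ≥ p). By the pumping lemma, s = xyz with |xy| ≤ p, |y| > 0, so y = α^k with k > 0 (xy lies entirely in the first α^p). Then xy²z = α^(p+k) β α^p, which is not a palindrome since p+k ≠ p.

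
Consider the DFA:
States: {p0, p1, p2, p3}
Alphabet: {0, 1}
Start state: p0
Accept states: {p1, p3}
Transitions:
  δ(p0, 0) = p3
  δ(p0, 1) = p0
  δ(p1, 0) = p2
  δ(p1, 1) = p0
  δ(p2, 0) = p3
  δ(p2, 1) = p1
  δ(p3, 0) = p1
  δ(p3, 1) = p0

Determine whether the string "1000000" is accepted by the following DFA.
Processing string "1000000":
  p0 --1--> p0
  p0 --0--> p3
  p3 --0--> p1
  p1 --0--> p2
  p2 --0--> p3
  p3 --0--> p1
  p1 --0--> p2
Final state: p2
Accept states: {p1, p3}
No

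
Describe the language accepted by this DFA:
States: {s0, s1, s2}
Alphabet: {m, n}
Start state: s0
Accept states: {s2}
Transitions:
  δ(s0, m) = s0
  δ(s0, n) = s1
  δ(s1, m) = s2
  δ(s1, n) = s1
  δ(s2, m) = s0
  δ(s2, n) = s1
Testing a few strings:
  'nmmm' → reject
  'n' → reject
  'mn' → reject
  'm' → reject
State roles: s0=no suffix match; s1=one trailing n; s2=suffix is nm
All strings over {m,n} ending with nm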